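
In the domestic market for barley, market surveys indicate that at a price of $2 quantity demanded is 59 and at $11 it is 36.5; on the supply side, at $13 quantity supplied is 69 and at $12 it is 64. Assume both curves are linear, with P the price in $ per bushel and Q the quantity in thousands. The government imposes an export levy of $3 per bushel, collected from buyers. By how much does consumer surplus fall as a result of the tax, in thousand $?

Demand slope: (36.5 − 59)/(11 − 2) = -2.5, so Qd = 64 − 2.5P.
Supply slope: (64 − 69)/(12 − 13) = 5, so Qs = 5P + 4.
Without the tax, 64 − 2.5P = 5P + 4 gives 7.5P = 60, so P* = $8 and Q* = 44.
With the tax collected from buyers, demand (in seller-price terms) shifts: Qd = 64 − 2.5(P + 3).
New equilibrium: buyers pay $10, sellers receive $7, Q = 39. (Wedge: Pb − Ps = 3.)
ΔCS is the trapezoid between Q = 39 and Q = 44 of height $2: ½ · (44 + 39) · 2 = $83.

Consumer surplus falls by $83 thousand.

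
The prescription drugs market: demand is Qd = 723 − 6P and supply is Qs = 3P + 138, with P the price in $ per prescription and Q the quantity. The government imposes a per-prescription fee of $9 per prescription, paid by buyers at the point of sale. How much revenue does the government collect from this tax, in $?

Without the tax, 723 − 6P = 3P + 138 gives 9P = 585, so P* = $65 and Q* = 333.
With the tax collected from buyers, demand (in seller-price terms) shifts: Qd = 723 − 6(P + 9).
New equilibrium: buyers pay $68, suppliers receive $59, Q = 315. (Wedge: Pb − Ps = 9.)
Revenue = t · Q = 9 · 315 = $2835.

Tax revenue = $2835.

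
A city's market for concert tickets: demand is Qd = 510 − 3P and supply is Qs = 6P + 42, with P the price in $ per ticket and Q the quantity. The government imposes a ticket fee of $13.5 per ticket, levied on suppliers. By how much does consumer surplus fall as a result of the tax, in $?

Consumer surplus falls by $3064.5.

Before the tax: set 510 − 3P = 6P + 42 → P* = $52, Q* = 354.
With the tax collected from suppliers, supply shifts: Qs = 6(P − 13.5) + 42.
New equilibrium: buyers pay $61, suppliers receive $47.5, Q = 327. (Wedge: Pb − Ps = 13.5.)
ΔCS is the trapezoid between Q = 327 and Q = 354 of height $9: ½ · (354 + 327) · 9 = $3064.5.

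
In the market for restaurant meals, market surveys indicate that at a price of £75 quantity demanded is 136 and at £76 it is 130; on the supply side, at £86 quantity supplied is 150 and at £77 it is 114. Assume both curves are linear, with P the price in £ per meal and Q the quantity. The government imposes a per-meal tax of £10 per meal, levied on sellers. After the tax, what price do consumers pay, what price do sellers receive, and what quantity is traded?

Demand slope: (130 − 136)/(76 − 75) = -6, so Qd = 586 − 6P.
Supply slope: (114 − 150)/(77 − 86) = 4, so Qs = 4P − 194.
Before the tax: set 586 − 6P = 4P − 194 → P* = £78, Q* = 118.
With the tax collected from sellers, supply shifts: Qs = 4(P − 10) − 194.
New equilibrium: consumers pay £82, sellers receive £72, Q = 94. (Wedge: Pb − Ps = 10.)

Consumers pay £82; sellers receive £72; quantity = 94.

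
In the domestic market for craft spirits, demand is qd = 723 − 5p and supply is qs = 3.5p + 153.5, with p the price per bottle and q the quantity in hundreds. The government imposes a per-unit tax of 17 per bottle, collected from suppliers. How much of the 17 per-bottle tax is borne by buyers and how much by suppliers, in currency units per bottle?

Buyers bear 7 per bottle; suppliers bear 10 per bottle.

Without the tax, 723 − 5p = 3.5p + 153.5 gives 8.5p = 569.5, so p* = 67 and q* = 388.
With the tax collected from suppliers, supply shifts: qs = 3.5(p − 17) + 153.5.
New equilibrium: buyers pay 74, suppliers receive 57, q = 353. (Wedge: pb − ps = 17.)
Burden on buyers: 7; on suppliers: 10. (They sum to 17.)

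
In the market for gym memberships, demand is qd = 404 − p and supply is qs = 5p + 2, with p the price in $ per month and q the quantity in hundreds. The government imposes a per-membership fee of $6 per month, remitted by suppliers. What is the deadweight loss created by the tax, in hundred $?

Before the tax: set 404 − p = 5p + 2 → p* = $67, q* = 337.
With the tax collected from suppliers, supply shifts: qs = 5(p − 6) + 2.
New equilibrium: consumers pay $72, suppliers receive $66, q = 332. (Wedge: pb − ps = 6.)
Quantity falls by |ΔQ| = |337 − 332| = 5.
DWL = ½ · t · |ΔQ| = ½ · 6 · 5 = $15.

Deadweight loss = $15 hundred.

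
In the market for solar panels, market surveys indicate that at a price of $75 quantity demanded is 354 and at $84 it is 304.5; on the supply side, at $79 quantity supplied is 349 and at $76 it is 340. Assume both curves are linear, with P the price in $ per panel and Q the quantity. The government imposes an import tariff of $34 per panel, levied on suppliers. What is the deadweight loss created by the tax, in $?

Deadweight loss = $1122.

Demand slope: (304.5 − 354)/(84 − 75) = -5.5, so Qd = 766.5 − 5.5P.
Supply slope: (340 − 349)/(76 − 79) = 3, so Qs = 3P + 112.
Before the tax: set 766.5 − 5.5P = 3P + 112 → P* = $77, Q* = 343.
With the tax collected from suppliers, supply shifts: Qs = 3(P − 34) + 112.
Solving gives Q = 277 with buyers paying $89 and suppliers receiving $55 (the $34 wedge).
Quantity falls by |ΔQ| = |343 − 277| = 66.
DWL = ½ · t · |ΔQ| = ½ · 34 · 66 = $1122.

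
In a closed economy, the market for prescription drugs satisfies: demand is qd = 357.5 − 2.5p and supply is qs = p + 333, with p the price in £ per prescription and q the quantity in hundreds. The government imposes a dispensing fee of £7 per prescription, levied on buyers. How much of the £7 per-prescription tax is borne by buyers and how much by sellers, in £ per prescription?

Buyers bear £2 per prescription; sellers bear £5 per prescription.

Before the tax: set 357.5 − 2.5p = p + 333 → p* = £7, q* = 340.
With the tax collected from buyers, demand (in seller-price terms) shifts: qd = 357.5 − 2.5(p + 7).
New equilibrium: buyers pay £9, sellers receive £2, q = 335. (Wedge: pb − ps = 7.)
Burden on buyers: £2; on sellers: £5. (They sum to £7.)
The less price-elastic side of the market bears the larger share of a per-unit tax.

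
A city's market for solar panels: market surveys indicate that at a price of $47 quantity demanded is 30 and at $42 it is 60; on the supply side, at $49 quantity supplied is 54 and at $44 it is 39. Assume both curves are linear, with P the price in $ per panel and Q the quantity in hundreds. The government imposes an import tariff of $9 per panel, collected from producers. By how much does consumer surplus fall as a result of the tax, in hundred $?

Consumer surplus falls by $99 hundred.

Demand slope: (60 − 30)/(42 − 47) = -6, so Qd = 312 − 6P.
Supply slope: (39 − 54)/(44 − 49) = 3, so Qs = 3P − 93.
Before the tax: set 312 − 6P = 3P − 93 → P* = $45, Q* = 42.
With the tax collected from producers, supply shifts: Qs = 3(P − 9) − 93.
Solving gives Q = 24 with buyers paying $48 and producers receiving $39 (the $9 wedge).
ΔCS is the trapezoid between Q = 24 and Q = 42 of height $3: ½ · (42 + 24) · 3 = $99.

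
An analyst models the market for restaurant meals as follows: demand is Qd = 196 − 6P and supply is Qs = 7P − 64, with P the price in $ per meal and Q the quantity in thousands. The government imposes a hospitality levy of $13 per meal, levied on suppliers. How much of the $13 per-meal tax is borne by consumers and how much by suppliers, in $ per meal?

Consumers bear $7 per meal; suppliers bear $6 per meal.

Without the tax, 196 − 6P = 7P − 64 gives 13P = 260, so P* = $20 and Q* = 76.
With the tax collected from suppliers, supply shifts: Qs = 7(P − 13) − 64.
New equilibrium: consumers pay $27, suppliers receive $14, Q = 34. (Wedge: Pb − Ps = 13.)
Burden on consumers: $7; on suppliers: $6. (They sum to $13.)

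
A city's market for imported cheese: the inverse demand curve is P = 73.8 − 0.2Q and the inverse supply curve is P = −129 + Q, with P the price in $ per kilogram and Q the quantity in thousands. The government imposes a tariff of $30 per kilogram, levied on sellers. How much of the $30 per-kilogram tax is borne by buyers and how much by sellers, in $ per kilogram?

Buyers bear $5 per kilogram; sellers bear $25 per kilogram.

Inverting to Q(P) form: Qd = 369 − 5P; Qs = P + 129.
Without the tax, 369 − 5P = P + 129 gives 6P = 240, so P* = $40 and Q* = 169.
With the tax collected from sellers, supply shifts: Qs = (P − 30) + 129.
Solving gives Q = 144 with buyers paying $45 and sellers receiving $15 (the $30 wedge).
Burden on buyers: $5; on sellers: $25. (They sum to $30.)
The less price-elastic side of the market bears the larger share of a per-unit tax.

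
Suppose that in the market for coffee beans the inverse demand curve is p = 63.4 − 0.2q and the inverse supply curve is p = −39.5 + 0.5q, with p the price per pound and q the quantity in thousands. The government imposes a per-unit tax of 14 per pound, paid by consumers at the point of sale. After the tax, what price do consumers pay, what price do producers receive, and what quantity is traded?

Rewrite in direct form: qd = 317 − 5p and qs = 2p + 79.
Before the tax: set 317 − 5p = 2p + 79 → p* = 34, q* = 147.
With the tax collected from consumers, demand (in seller-price terms) shifts: qd = 317 − 5(p + 14).
New equilibrium: consumers pay 38, producers receive 24, q = 127. (Wedge: pb − ps = 14.)

Consumers pay 38; producers receive 24; quantity = 127.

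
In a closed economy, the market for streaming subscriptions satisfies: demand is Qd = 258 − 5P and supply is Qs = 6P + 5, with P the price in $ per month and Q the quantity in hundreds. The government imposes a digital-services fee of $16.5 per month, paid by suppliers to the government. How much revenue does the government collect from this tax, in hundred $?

Tax revenue = $1617 hundred.

Before the tax: set 258 − 5P = 6P + 5 → P* = $23, Q* = 143.
With the tax collected from suppliers, supply shifts: Qs = 6(P − 16.5) + 5.
New equilibrium: consumers pay $32, suppliers receive $15.5, Q = 98. (Wedge: Pb − Ps = 16.5.)
Revenue = t · Q = 16.5 · 98 = $1617.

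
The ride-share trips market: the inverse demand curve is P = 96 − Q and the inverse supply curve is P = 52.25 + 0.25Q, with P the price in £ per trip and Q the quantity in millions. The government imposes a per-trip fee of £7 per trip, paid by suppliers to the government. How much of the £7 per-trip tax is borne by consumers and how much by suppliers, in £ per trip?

Rewrite in direct form: Qd = 96 − P and Qs = 4P − 209.
Before the tax: set 96 − P = 4P − 209 → P* = £61, Q* = 35.
With the tax collected from suppliers, supply shifts: Qs = 4(P − 7) − 209.
New equilibrium: consumers pay £66.6, suppliers receive £59.6, Q = 29.4. (Wedge: Pb − Ps = 7.)
Burden on consumers: £5.6; on suppliers: £1.4. (They sum to £7.)
The less price-elastic side of the market bears the larger share of a per-unit tax.

Consumers bear £5.6 per trip; suppliers bear £1.4 per trip.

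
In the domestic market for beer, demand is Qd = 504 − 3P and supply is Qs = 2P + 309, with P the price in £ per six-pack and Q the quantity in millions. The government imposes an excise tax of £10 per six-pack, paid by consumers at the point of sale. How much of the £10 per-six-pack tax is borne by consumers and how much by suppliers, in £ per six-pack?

Without the tax, 504 − 3P = 2P + 309 gives 5P = 195, so P* = £39 and Q* = 387.
With the tax collected from consumers, demand (in seller-price terms) shifts: Qd = 504 − 3(P + 10).
Solving gives Q = 375 with consumers paying £43 and suppliers receiving £33 (the £10 wedge).
Burden on consumers: £4; on suppliers: £6. (They sum to £10.)

Consumers bear £4 per six-pack; suppliers bear £6 per six-pack.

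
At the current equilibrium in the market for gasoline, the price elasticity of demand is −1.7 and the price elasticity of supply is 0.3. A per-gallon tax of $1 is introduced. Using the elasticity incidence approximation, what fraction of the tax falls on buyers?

Buyers' share ≈ 0.15.

Incidence ratio: buyers' share ≈ εs / (εs + |εd|) = 0.3 / (0.3 + 1.7) = 0.15.
Supply is the less elastic side, so buyers bear the smaller share.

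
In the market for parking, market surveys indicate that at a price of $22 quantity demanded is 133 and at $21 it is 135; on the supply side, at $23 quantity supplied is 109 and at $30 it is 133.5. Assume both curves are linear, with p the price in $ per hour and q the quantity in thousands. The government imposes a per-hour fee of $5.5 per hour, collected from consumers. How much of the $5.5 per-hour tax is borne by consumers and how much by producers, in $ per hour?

Demand slope: (135 − 133)/(21 − 22) = -2, so qd = 177 − 2p.
Supply slope: (133.5 − 109)/(30 − 23) = 3.5, so qs = 3.5p + 28.5.
Without the tax, 177 − 2p = 3.5p + 28.5 gives 5.5p = 148.5, so p* = $27 and q* = 123.
With the tax collected from consumers, demand (in seller-price terms) shifts: qd = 177 − 2(p + 5.5).
Solving gives q = 116 with consumers paying $30.5 and producers receiving $25 (the $5.5 wedge).
Burden on consumers: $3.5; on producers: $2. (They sum to $5.5.)
The less price-elastic side of the market bears the larger share of a per-unit tax.

Consumers bear $3.5 per hour; producers bear $2 per hour.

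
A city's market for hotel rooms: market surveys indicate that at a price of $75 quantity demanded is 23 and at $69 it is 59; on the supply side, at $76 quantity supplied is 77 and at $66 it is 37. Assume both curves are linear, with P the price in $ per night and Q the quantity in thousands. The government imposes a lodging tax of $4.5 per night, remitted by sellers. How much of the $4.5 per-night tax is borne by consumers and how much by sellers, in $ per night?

Demand slope: (59 − 23)/(69 − 75) = -6, so Qd = 473 − 6P.
Supply slope: (37 − 77)/(66 − 76) = 4, so Qs = 4P − 227.
Before the tax: set 473 − 6P = 4P − 227 → P* = $70, Q* = 53.
With the tax collected from sellers, supply shifts: Qs = 4(P − 4.5) − 227.
New equilibrium: consumers pay $71.8, sellers receive $67.3, Q = 42.2. (Wedge: Pb − Ps = 4.5.)
Burden on consumers: $1.8; on sellers: $2.7. (They sum to $4.5.)

Consumers bear $1.8 per night; sellers bear $2.7 per night.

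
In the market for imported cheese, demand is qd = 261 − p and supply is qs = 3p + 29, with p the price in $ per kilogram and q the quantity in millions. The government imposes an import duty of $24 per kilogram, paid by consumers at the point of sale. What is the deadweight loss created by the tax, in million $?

Deadweight loss = $216 million.

Without the tax, 261 − p = 3p + 29 gives 4p = 232, so p* = $58 and q* = 203.
With the tax collected from consumers, demand (in seller-price terms) shifts: qd = 261 − (p + 24).
New equilibrium: consumers pay $76, sellers receive $52, q = 185. (Wedge: pb − ps = 24.)
Quantity falls by |ΔQ| = |203 − 185| = 18.
DWL = ½ · t · |ΔQ| = ½ · 24 · 18 = $216.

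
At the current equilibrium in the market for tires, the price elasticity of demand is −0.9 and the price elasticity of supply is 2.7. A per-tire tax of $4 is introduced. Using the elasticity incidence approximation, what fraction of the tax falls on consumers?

Incidence ratio: consumers' share ≈ εs / (εs + |εd|) = 2.7 / (2.7 + 0.9) = 0.75.
Supply is the more elastic side, so consumers bear the larger share.

Consumers' share ≈ 0.75.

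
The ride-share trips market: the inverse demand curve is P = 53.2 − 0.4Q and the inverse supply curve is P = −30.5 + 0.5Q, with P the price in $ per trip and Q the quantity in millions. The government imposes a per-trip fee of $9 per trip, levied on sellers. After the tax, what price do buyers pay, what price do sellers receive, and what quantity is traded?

Buyers pay $20; sellers receive $11; quantity = 83.

Rewrite in direct form: Qd = 133 − 2.5P and Qs = 2P + 61.
Before the tax: set 133 − 2.5P = 2P + 61 → P* = $16, Q* = 93.
With the tax collected from sellers, supply shifts: Qs = 2(P − 9) + 61.
Solving gives Q = 83 with buyers paying $20 and sellers receiving $11 (the $9 wedge).
The less price-elastic side of the market bears the larger share of a per-unit tax.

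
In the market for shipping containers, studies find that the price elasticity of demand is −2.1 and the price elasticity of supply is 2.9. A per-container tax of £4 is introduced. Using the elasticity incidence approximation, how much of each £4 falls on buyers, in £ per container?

Incidence ratio: buyers' share ≈ εs / (εs + |εd|) = 2.9 / (2.9 + 2.1) = 0.58.
So buyers bear ≈ 0.58 × £4 = £2.32; suppliers bear £1.68.

Buyers bear ≈ £2.32 per container.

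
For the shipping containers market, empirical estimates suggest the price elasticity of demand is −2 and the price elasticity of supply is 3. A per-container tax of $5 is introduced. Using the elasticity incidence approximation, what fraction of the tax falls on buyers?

Buyers' share ≈ 0.6.

Incidence ratio: buyers' share ≈ εs / (εs + |εd|) = 3 / (3 + 2) = 0.6.
Supply is the more elastic side, so buyers bear the larger share.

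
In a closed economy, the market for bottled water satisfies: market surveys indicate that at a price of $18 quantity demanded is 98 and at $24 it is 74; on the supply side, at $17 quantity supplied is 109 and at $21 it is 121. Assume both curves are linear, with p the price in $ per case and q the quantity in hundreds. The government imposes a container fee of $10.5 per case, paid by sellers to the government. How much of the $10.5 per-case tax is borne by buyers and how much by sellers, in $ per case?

Buyers bear $4.5 per case; sellers bear $6 per case.

Demand slope: (74 − 98)/(24 − 18) = -4, so qd = 170 − 4p.
Supply slope: (121 − 109)/(21 − 17) = 3, so qs = 3p + 58.
Before the tax: set 170 − 4p = 3p + 58 → p* = $16, q* = 106.
With the tax collected from sellers, supply shifts: qs = 3(p − 10.5) + 58.
Solving gives q = 88 with buyers paying $20.5 and sellers receiving $10 (the $10.5 wedge).
Burden on buyers: $4.5; on sellers: $6. (They sum to $10.5.)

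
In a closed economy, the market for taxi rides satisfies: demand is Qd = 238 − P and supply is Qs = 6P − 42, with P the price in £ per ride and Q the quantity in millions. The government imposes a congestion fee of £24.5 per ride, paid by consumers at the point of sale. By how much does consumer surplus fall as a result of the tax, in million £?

Without the tax, 238 − P = 6P − 42 gives 7P = 280, so P* = £40 and Q* = 198.
With the tax collected from consumers, demand (in seller-price terms) shifts: Qd = 238 − (P + 24.5).
Solving gives Q = 177 with consumers paying £61 and suppliers receiving £36.5 (the £24.5 wedge).
ΔCS is the trapezoid between Q = 177 and Q = 198 of height £21: ½ · (198 + 177) · 21 = £3937.5.

Consumer surplus falls by £3937.5 million.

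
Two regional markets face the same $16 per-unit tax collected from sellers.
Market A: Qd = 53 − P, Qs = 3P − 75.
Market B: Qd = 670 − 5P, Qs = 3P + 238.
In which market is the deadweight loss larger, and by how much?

Market A: pre-tax P* = $32, Q* = 21; post-tax Q = 9; deadweight loss = $96.
Market B: pre-tax P* = $54, Q* = 400; post-tax Q = 370; deadweight loss = $240.
Difference: $96 vs $240 → market B is larger by $144.

Market B, by $144.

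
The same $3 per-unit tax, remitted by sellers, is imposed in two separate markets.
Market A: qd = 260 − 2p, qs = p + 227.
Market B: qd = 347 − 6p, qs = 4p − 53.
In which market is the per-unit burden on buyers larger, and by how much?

Market B, by $0.2.

Market A: pre-tax p* = $11, q* = 238; post-tax q = 236; per-unit burden on buyers = $1.
Market B: pre-tax p* = $40, q* = 107; post-tax q = 99.8; per-unit burden on buyers = $1.2.
Difference: $1 vs $1.2 → market B is larger by $0.2.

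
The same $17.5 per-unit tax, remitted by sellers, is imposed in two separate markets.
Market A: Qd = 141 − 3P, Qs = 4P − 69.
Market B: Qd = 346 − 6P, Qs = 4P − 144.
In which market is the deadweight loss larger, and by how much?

Market A: pre-tax P* = $30, Q* = 51; post-tax Q = 21; deadweight loss = $262.5.
Market B: pre-tax P* = $49, Q* = 52; post-tax Q = 10; deadweight loss = $367.5.
Difference: $262.5 vs $367.5 → market B is larger by $105.

Market B, by $105.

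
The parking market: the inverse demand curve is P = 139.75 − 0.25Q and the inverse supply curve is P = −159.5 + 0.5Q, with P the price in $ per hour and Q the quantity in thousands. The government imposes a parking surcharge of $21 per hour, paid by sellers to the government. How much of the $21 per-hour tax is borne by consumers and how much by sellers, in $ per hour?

Inverting to Q(P) form: Qd = 559 − 4P; Qs = 2P + 319.
Without the tax, 559 − 4P = 2P + 319 gives 6P = 240, so P* = $40 and Q* = 399.
With the tax collected from sellers, supply shifts: Qs = 2(P − 21) + 319.
New equilibrium: consumers pay $47, sellers receive $26, Q = 371. (Wedge: Pb − Ps = 21.)
Burden on consumers: $7; on sellers: $14. (They sum to $21.)
The less price-elastic side of the market bears the larger share of a per-unit tax.

Consumers bear $7 per hour; sellers bear $14 per hour.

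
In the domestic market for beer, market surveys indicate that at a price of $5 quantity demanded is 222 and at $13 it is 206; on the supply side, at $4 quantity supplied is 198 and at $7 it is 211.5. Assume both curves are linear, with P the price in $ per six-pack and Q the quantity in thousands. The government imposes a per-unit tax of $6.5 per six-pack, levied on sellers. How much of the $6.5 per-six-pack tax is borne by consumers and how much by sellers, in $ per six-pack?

Consumers bear $4.5 per six-pack; sellers bear $2 per six-pack.

Demand slope: (206 − 222)/(13 − 5) = -2, so Qd = 232 − 2P.
Supply slope: (211.5 − 198)/(7 − 4) = 4.5, so Qs = 4.5P + 180.
Before the tax: set 232 − 2P = 4.5P + 180 → P* = $8, Q* = 216.
With the tax collected from sellers, supply shifts: Qs = 4.5(P − 6.5) + 180.
Solving gives Q = 207 with consumers paying $12.5 and sellers receiving $6 (the $6.5 wedge).
Burden on consumers: $4.5; on sellers: $2. (They sum to $6.5.)
The less price-elastic side of the market bears the larger share of a per-unit tax.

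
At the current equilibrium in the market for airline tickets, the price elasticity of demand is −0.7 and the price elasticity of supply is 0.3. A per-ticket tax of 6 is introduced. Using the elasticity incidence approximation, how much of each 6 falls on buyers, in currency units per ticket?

Buyers bear ≈ 1.8 per ticket.

Incidence ratio: buyers' share ≈ εs / (εs + |εd|) = 0.3 / (0.3 + 0.7) = 0.3.
So buyers bear ≈ 0.3 × 6 = 1.8; producers bear 4.2.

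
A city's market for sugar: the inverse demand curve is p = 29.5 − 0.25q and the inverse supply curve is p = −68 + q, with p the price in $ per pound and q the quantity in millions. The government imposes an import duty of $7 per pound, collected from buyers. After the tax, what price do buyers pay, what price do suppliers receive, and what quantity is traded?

Buyers pay $11.4; suppliers receive $4.4; quantity = 72.4.

Inverting to q(p) form: qd = 118 − 4p; qs = p + 68.
Before the tax: set 118 − 4p = p + 68 → p* = $10, q* = 78.
With the tax collected from buyers, demand (in seller-price terms) shifts: qd = 118 − 4(p + 7).
Solving gives q = 72.4 with buyers paying $11.4 and suppliers receiving $4.4 (the $7 wedge).
The less price-elastic side of the market bears the larger share of a per-unit tax.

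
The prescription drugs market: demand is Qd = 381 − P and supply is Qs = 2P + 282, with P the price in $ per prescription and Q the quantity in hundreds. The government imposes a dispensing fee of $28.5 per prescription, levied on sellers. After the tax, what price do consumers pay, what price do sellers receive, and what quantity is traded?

Before the tax: set 381 − P = 2P + 282 → P* = $33, Q* = 348.
With the tax collected from sellers, supply shifts: Qs = 2(P − 28.5) + 282.
New equilibrium: consumers pay $52, sellers receive $23.5, Q = 329. (Wedge: Pb − Ps = 28.5.)
The less price-elastic side of the market bears the larger share of a per-unit tax.

Consumers pay $52; sellers receive $23.5; quantity = 329.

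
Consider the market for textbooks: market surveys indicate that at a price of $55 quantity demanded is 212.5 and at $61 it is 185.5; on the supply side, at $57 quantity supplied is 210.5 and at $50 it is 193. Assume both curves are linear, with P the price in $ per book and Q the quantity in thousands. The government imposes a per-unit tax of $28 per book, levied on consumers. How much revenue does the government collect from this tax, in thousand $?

Tax revenue = $4564 thousand.

Demand slope: (185.5 − 212.5)/(61 − 55) = -4.5, so Qd = 460 − 4.5P.
Supply slope: (193 − 210.5)/(50 − 57) = 2.5, so Qs = 2.5P + 68.
Before the tax: set 460 − 4.5P = 2.5P + 68 → P* = $56, Q* = 208.
With the tax collected from consumers, demand (in seller-price terms) shifts: Qd = 460 − 4.5(P + 28).
Solving gives Q = 163 with consumers paying $66 and suppliers receiving $38 (the $28 wedge).
Revenue = t · Q = 28 · 163 = $4564.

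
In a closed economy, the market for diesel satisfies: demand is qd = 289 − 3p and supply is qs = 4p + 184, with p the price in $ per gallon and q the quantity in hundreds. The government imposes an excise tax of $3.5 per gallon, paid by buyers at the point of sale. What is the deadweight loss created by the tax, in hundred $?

Deadweight loss = $10.5 hundred.

Before the tax: set 289 − 3p = 4p + 184 → p* = $15, q* = 244.
With the tax collected from buyers, demand (in seller-price terms) shifts: qd = 289 − 3(p + 3.5).
Solving gives q = 238 with buyers paying $17 and sellers receiving $13.5 (the $3.5 wedge).
Quantity falls by |ΔQ| = |244 − 238| = 6.
DWL = ½ · t · |ΔQ| = ½ · 3.5 · 6 = $10.5.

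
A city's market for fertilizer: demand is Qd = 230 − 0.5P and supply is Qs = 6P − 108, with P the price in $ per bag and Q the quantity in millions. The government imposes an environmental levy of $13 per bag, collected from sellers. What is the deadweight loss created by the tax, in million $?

Before the tax: set 230 − 0.5P = 6P − 108 → P* = $52, Q* = 204.
With the tax collected from sellers, supply shifts: Qs = 6(P − 13) − 108.
Solving gives Q = 198 with buyers paying $64 and sellers receiving $51 (the $13 wedge).
Quantity falls by |ΔQ| = |204 − 198| = 6.
DWL = ½ · t · |ΔQ| = ½ · 13 · 6 = $39.

Deadweight loss = $39 million.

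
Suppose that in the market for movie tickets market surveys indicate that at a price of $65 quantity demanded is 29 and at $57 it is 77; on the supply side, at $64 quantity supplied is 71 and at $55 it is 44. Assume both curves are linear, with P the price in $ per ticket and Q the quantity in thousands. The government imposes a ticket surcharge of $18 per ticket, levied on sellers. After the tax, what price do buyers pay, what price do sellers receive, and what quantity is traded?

Demand slope: (77 − 29)/(57 − 65) = -6, so Qd = 419 − 6P.
Supply slope: (44 − 71)/(55 − 64) = 3, so Qs = 3P − 121.
Without the tax, 419 − 6P = 3P − 121 gives 9P = 540, so P* = $60 and Q* = 59.
With the tax collected from sellers, supply shifts: Qs = 3(P − 18) − 121.
Solving gives Q = 23 with buyers paying $66 and sellers receiving $48 (the $18 wedge).
The less price-elastic side of the market bears the larger share of a per-unit tax.

Buyers pay $66; sellers receive $48; quantity = 23.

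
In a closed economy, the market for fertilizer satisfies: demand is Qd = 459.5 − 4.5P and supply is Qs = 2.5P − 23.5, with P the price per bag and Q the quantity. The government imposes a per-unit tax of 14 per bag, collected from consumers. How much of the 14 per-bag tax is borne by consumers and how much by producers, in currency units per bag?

Consumers bear 5 per bag; producers bear 9 per bag.

Before the tax: set 459.5 − 4.5P = 2.5P − 23.5 → P* = 69, Q* = 149.
With the tax collected from consumers, demand (in seller-price terms) shifts: Qd = 459.5 − 4.5(P + 14).
Solving gives Q = 126.5 with consumers paying 74 and producers receiving 60 (the 14 wedge).
Burden on consumers: 5; on producers: 9. (They sum to 14.)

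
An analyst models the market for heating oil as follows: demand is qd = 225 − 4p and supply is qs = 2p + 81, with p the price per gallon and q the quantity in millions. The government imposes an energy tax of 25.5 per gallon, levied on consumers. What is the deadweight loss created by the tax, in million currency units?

Without the tax, 225 − 4p = 2p + 81 gives 6p = 144, so p* = 24 and q* = 129.
With the tax collected from consumers, demand (in seller-price terms) shifts: qd = 225 − 4(p + 25.5).
New equilibrium: consumers pay 32.5, sellers receive 7, q = 95. (Wedge: pb − ps = 25.5.)
Quantity falls by |ΔQ| = |129 − 95| = 34.
DWL = ½ · t · |ΔQ| = ½ · 25.5 · 34 = 433.5.

Deadweight loss = 433.5 million.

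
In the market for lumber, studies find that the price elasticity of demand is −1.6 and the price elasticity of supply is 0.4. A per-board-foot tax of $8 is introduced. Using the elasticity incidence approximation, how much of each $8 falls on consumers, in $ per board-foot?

Consumers bear ≈ $1.6 per board-foot.

Incidence ratio: consumers' share ≈ εs / (εs + |εd|) = 0.4 / (0.4 + 1.6) = 0.2.
So consumers bear ≈ 0.2 × $8 = $1.6; suppliers bear $6.4.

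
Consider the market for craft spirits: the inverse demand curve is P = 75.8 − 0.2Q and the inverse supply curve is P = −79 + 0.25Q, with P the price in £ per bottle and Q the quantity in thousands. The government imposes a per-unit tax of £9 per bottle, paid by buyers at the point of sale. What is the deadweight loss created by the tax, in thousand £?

Rewrite in direct form: Qd = 379 − 5P and Qs = 4P + 316.
Without the tax, 379 − 5P = 4P + 316 gives 9P = 63, so P* = £7 and Q* = 344.
With the tax collected from buyers, demand (in seller-price terms) shifts: Qd = 379 − 5(P + 9).
New equilibrium: buyers pay £11, suppliers receive £2, Q = 324. (Wedge: Pb − Ps = 9.)
Quantity falls by |ΔQ| = |344 − 324| = 20.
DWL = ½ · t · |ΔQ| = ½ · 9 · 20 = £90.

Deadweight loss = £90 thousand.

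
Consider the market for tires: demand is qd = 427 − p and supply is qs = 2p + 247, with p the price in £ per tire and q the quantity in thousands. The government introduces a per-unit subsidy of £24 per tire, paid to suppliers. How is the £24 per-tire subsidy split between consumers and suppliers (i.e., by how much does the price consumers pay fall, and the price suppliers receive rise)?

Without the subsidy, 427 − p = 2p + 247 gives 3p = 180, so p* = £60 and q* = 367.
With a per-unit subsidy paid to suppliers, each receives p + 24 per unit sold, so supply becomes qs = 2(p + 24) + 247.
New equilibrium: consumers pay £44, suppliers receive £68, q = 383. (Wedge: pb − ps = −24.)
Gain to consumers: £16; to suppliers: £8. (They sum to £24.)

Consumers gain £16 per tire; suppliers gain £8 per tire.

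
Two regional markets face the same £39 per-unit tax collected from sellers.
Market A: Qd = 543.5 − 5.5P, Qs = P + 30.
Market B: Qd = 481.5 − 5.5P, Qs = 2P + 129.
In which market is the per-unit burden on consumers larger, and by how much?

Market A: pre-tax P* = £79, Q* = 109; post-tax Q = 76; per-unit burden on consumers = £6.
Market B: pre-tax P* = £47, Q* = 223; post-tax Q = 165.8; per-unit burden on consumers = £10.4.
Difference: £6 vs £10.4 → market B is larger by £4.4.

Market B, by £4.4.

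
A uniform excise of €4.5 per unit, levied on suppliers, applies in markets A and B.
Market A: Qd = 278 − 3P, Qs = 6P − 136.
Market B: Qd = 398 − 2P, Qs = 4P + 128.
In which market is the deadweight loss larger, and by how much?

Market A, by €6.75.

Market A: pre-tax P* = €46, Q* = 140; post-tax Q = 131; deadweight loss = €20.25.
Market B: pre-tax P* = €45, Q* = 308; post-tax Q = 302; deadweight loss = €13.5.
Difference: €20.25 vs €13.5 → market A is larger by €6.75.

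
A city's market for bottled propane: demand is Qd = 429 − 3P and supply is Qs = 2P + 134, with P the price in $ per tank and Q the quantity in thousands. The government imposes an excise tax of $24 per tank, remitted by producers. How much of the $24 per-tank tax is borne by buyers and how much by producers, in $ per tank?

Buyers bear $9.6 per tank; producers bear $14.4 per tank.

Without the tax, 429 − 3P = 2P + 134 gives 5P = 295, so P* = $59 and Q* = 252.
With the tax collected from producers, supply shifts: Qs = 2(P − 24) + 134.
Solving gives Q = 223.2 with buyers paying $68.6 and producers receiving $44.6 (the $24 wedge).
Burden on buyers: $9.6; on producers: $14.4. (They sum to $24.)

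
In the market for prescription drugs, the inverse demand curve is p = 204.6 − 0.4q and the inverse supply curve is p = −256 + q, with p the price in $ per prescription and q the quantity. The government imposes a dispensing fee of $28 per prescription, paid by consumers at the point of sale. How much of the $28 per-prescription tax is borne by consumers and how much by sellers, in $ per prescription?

Rewrite in direct form: qd = 511.5 − 2.5p and qs = p + 256.
Before the tax: set 511.5 − 2.5p = p + 256 → p* = $73, q* = 329.
With the tax collected from consumers, demand (in seller-price terms) shifts: qd = 511.5 − 2.5(p + 28).
New equilibrium: consumers pay $81, sellers receive $53, q = 309. (Wedge: pb − ps = 28.)
Burden on consumers: $8; on sellers: $20. (They sum to $28.)
The less price-elastic side of the market bears the larger share of a per-unit tax.

Consumers bear $8 per prescription; sellers bear $20 per prescription.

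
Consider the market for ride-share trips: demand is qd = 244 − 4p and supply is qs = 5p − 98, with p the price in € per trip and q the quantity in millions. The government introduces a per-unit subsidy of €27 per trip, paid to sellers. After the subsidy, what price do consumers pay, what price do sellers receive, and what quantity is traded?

Consumers pay €23; sellers receive €50; quantity = 152.

Without the subsidy, 244 − 4p = 5p − 98 gives 9p = 342, so p* = €38 and q* = 92.
With a per-unit subsidy paid to sellers, each receives p + 27 per unit sold, so supply becomes qs = 5(p + 27) − 98.
New equilibrium: consumers pay €23, sellers receive €50, q = 152. (Wedge: pb − ps = −27.)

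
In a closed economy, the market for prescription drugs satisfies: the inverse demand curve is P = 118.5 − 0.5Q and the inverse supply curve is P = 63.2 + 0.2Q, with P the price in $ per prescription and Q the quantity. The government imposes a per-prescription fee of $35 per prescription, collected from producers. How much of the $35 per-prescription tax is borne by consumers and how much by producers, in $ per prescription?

Consumers bear $25 per prescription; producers bear $10 per prescription.

Rewrite in direct form: Qd = 237 − 2P and Qs = 5P − 316.
Before the tax: set 237 − 2P = 5P − 316 → P* = $79, Q* = 79.
With the tax collected from producers, supply shifts: Qs = 5(P − 35) − 316.
New equilibrium: consumers pay $104, producers receive $69, Q = 29. (Wedge: Pb − Ps = 35.)
Burden on consumers: $25; on producers: $10. (They sum to $35.)
The less price-elastic side of the market bears the larger share of a per-unit tax.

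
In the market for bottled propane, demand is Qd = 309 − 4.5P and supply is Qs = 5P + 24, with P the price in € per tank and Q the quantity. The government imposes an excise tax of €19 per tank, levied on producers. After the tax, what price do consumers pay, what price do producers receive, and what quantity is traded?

Consumers pay €40; producers receive €21; quantity = 129.

Without the tax, 309 − 4.5P = 5P + 24 gives 9.5P = 285, so P* = €30 and Q* = 174.
With the tax collected from producers, supply shifts: Qs = 5(P − 19) + 24.
New equilibrium: consumers pay €40, producers receive €21, Q = 129. (Wedge: Pb − Ps = 19.)
The less price-elastic side of the market bears the larger share of a per-unit tax.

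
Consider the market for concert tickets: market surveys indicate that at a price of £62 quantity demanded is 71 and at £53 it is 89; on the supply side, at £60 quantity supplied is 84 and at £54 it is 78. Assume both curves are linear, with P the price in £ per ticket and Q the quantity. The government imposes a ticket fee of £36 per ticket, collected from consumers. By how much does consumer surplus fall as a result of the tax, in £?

Demand slope: (89 − 71)/(53 − 62) = -2, so Qd = 195 − 2P.
Supply slope: (78 − 84)/(54 − 60) = 1, so Qs = P + 24.
Before the tax: set 195 − 2P = P + 24 → P* = £57, Q* = 81.
With the tax collected from consumers, demand (in seller-price terms) shifts: Qd = 195 − 2(P + 36).
Solving gives Q = 57 with consumers paying £69 and sellers receiving £33 (the £36 wedge).
ΔCS is the trapezoid between Q = 57 and Q = 81 of height £12: ½ · (81 + 57) · 12 = £828.

Consumer surplus falls by £828.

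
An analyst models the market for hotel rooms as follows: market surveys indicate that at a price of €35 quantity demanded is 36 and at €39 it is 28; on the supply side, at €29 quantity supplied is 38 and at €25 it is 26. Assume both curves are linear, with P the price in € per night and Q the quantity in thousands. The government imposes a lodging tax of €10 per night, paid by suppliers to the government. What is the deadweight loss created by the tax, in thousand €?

Deadweight loss = €60 thousand.

Demand slope: (28 − 36)/(39 − 35) = -2, so Qd = 106 − 2P.
Supply slope: (26 − 38)/(25 − 29) = 3, so Qs = 3P − 49.
Without the tax, 106 − 2P = 3P − 49 gives 5P = 155, so P* = €31 and Q* = 44.
With the tax collected from suppliers, supply shifts: Qs = 3(P − 10) − 49.
Solving gives Q = 32 with buyers paying €37 and suppliers receiving €27 (the €10 wedge).
Quantity falls by |ΔQ| = |44 − 32| = 12.
DWL = ½ · t · |ΔQ| = ½ · 10 · 12 = €60.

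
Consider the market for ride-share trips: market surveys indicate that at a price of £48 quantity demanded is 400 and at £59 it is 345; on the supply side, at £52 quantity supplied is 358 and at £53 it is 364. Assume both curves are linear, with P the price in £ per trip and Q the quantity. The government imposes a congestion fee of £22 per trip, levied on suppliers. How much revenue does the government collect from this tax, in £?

Tax revenue = £6820.

Demand slope: (345 − 400)/(59 − 48) = -5, so Qd = 640 − 5P.
Supply slope: (364 − 358)/(53 − 52) = 6, so Qs = 6P + 46.
Without the tax, 640 − 5P = 6P + 46 gives 11P = 594, so P* = £54 and Q* = 370.
With the tax collected from suppliers, supply shifts: Qs = 6(P − 22) + 46.
New equilibrium: consumers pay £66, suppliers receive £44, Q = 310. (Wedge: Pb − Ps = 22.)
Revenue = t · Q = 22 · 310 = £6820.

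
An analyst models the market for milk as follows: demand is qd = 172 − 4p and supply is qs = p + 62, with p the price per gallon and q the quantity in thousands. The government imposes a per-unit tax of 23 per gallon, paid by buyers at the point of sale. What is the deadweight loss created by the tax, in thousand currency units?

Deadweight loss = 211.6 thousand.

Without the tax, 172 − 4p = p + 62 gives 5p = 110, so p* = 22 and q* = 84.
With the tax collected from buyers, demand (in seller-price terms) shifts: qd = 172 − 4(p + 23).
New equilibrium: buyers pay 26.6, suppliers receive 3.6, q = 65.6. (Wedge: pb − ps = 23.)
Quantity falls by |ΔQ| = |84 − 65.6| = 18.4.
DWL = ½ · t · |ΔQ| = ½ · 23 · 18.4 = 211.6.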